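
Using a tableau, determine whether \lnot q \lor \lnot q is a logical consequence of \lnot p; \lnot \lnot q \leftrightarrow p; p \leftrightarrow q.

Yes

Initial set: {\lnot p; (\lnot \lnot q \leftrightarrow p); (p \leftrightarrow q); \lnot (\lnot q \lor \lnot q)}.
\lnot (\lnot q \lor \lnot q): α-rule — add \lnot \lnot q, \lnot \lnot q.
(\lnot \lnot q \leftrightarrow p): β-rule — branch into \lnot \lnot q, p  //  \lnot \lnot \lnot q, \lnot p.
  branch 1 (add \lnot \lnot q, p):
    × closes — contains both p and \lnot p.
  branch 2 (add \lnot \lnot \lnot q, \lnot p):
    \lnot \lnot \lnot q: drop double negation, giving \lnot q.
    × closes — contains both q and \lnot q.
All 2 branches close.
Every branch closed, so the premises entail the conclusion.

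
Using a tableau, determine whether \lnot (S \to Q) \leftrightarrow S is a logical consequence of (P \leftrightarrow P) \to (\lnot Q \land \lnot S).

Yes

Initial set: {((P \leftrightarrow P) \to (\lnot Q \land \lnot S)); \lnot (\lnot (S \to Q) \leftrightarrow S)}.
((P \leftrightarrow P) \to (\lnot Q \land \lnot S)): β-rule — branch into \lnot (P \leftrightarrow P)  //  (\lnot Q \land \lnot S).
  branch 1 (add \lnot (P \leftrightarrow P)):
    \lnot (\lnot (S \to Q) \leftrightarrow S): β-rule — branch into \lnot (S \to Q), \lnot S  //  \lnot \lnot (S \to Q), S.
      branch 1.1 (add \lnot (S \to Q), \lnot S):
        \lnot (S \to Q): α-rule — add S, \lnot Q.
        × closes — contains both S and \lnot S.
      branch 1.2 (add \lnot \lnot (S \to Q), S):
        \lnot (P \leftrightarrow P): β-rule — branch into P, \lnot P  //  \lnot P, P.
          branch 1.2.1 (add P, \lnot P):
            × closes — contains both P and \lnot P.
          branch 1.2.2 (add \lnot P, P):
            × closes — contains both P and \lnot P.
  branch 2 (add (\lnot Q \land \lnot S)):
    (\lnot Q \land \lnot S): α-rule — add \lnot Q, \lnot S.
    \lnot (\lnot (S \to Q) \leftrightarrow S): β-rule — branch into \lnot (S \to Q), \lnot S  //  \lnot \lnot (S \to Q), S.
      branch 2.1 (add \lnot (S \to Q), \lnot S):
        \lnot (S \to Q): α-rule — add S, \lnot Q.
        × closes — contains both S and \lnot S.
      branch 2.2 (add \lnot \lnot (S \to Q), S):
        × closes — contains both S and \lnot S.
All 5 branches close.
Every branch closed, so the premises entail the conclusion.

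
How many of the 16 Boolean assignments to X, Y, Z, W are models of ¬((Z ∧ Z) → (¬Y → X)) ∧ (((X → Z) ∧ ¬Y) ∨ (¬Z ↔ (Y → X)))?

Initial set: {(¬((Z ∧ Z) → (¬Y → X)) ∧ (((X → Z) ∧ ¬Y) ∨ (¬Z ↔ (Y → X))))}.
(¬((Z ∧ Z) → (¬Y → X)) ∧ (((X → Z) ∧ ¬Y) ∨ (¬Z ↔ (Y → X)))): α-rule — add ¬((Z ∧ Z) → (¬Y → X)), (((X → Z) ∧ ¬Y) ∨ (¬Z ↔ (Y → X))).
¬((Z ∧ Z) → (¬Y → X)): α-rule — add (Z ∧ Z), ¬(¬Y → X).
(Z ∧ Z): α-rule — add Z, Z.
¬(¬Y → X): α-rule — add ¬Y, ¬X.
(((X → Z) ∧ ¬Y) ∨ (¬Z ↔ (Y → X))): β-rule — branch into ((X → Z) ∧ ¬Y)  //  (¬Z ↔ (Y → X)).
  branch 1 (add ((X → Z) ∧ ¬Y)):
    ((X → Z) ∧ ¬Y): α-rule — add (X → Z), ¬Y.
    (X → Z): β-rule — branch into ¬X  //  Z.
      branch 1.1 (add ¬X):
        ○ open, literals {X=false, Y=false, Z=true}.
      branch 1.2 (add Z):
        ○ open, literals {X=false, Y=false, Z=true}.
  branch 2 (add (¬Z ↔ (Y → X))):
    (¬Z ↔ (Y → X)): β-rule — branch into ¬Z, (Y → X)  //  ¬¬Z, ¬(Y → X).
      branch 2.1 (add ¬Z, (Y → X)):
        × closes — contains both Z and ¬Z.
      branch 2.2 (add ¬¬Z, ¬(Y → X)):
        ¬(Y → X): α-rule — add Y, ¬X.
        × closes — contains both Y and ¬Y.
2 branches closed, 2 open.
Each open branch fixes some atoms; the unmentioned ones are free. Counting distinct full assignments: branch {X=false, Y=false, Z=true} (W) contributes 2 new; branch {X=false, Y=false, Z=true} (W) contributes 0 new. Total: 2.

2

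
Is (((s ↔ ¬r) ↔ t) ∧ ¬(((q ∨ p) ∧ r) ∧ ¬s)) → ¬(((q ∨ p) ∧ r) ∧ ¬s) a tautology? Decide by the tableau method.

Valid

Assume the negation and expand:
Initial set: {¬((((s ↔ ¬r) ↔ t) ∧ ¬(((q ∨ p) ∧ r) ∧ ¬s)) → ¬(((q ∨ p) ∧ r) ∧ ¬s))}.
¬((((s ↔ ¬r) ↔ t) ∧ ¬(((q ∨ p) ∧ r) ∧ ¬s)) → ¬(((q ∨ p) ∧ r) ∧ ¬s)): α-rule — add (((s ↔ ¬r) ↔ t) ∧ ¬(((q ∨ p) ∧ r) ∧ ¬s)), ¬¬(((q ∨ p) ∧ r) ∧ ¬s).
(((s ↔ ¬r) ↔ t) ∧ ¬(((q ∨ p) ∧ r) ∧ ¬s)): α-rule — add ((s ↔ ¬r) ↔ t), ¬(((q ∨ p) ∧ r) ∧ ¬s).
¬¬(((q ∨ p) ∧ r) ∧ ¬s): α-rule — add ((q ∨ p) ∧ r), ¬s.
((q ∨ p) ∧ r): α-rule — add (q ∨ p), r.
((s ↔ ¬r) ↔ t): β-rule — branch into (s ↔ ¬r), t  //  ¬(s ↔ ¬r), ¬t.
  branch 1 (add (s ↔ ¬r), t):
    ¬(((q ∨ p) ∧ r) ∧ ¬s): β-rule — branch into ¬((q ∨ p) ∧ r)  //  ¬¬s.
      branch 1.1 (add ¬((q ∨ p) ∧ r)):
        (q ∨ p): β-rule — branch into q  //  p.
          branch 1.1.1 (add q):
            (s ↔ ¬r): β-rule — branch into s, ¬r  //  ¬s, ¬¬r.
              branch 1.1.1.1 (add s, ¬r):
                × closes — contains both s and ¬s.
              branch 1.1.1.2 (add ¬s, ¬¬r):
                ¬((q ∨ p) ∧ r): β-rule — branch into ¬(q ∨ p)  //  ¬r.
                  branch 1.1.1.2.1 (add ¬(q ∨ p)):
                    ¬(q ∨ p): α-rule — add ¬q, ¬p.
                    × closes — contains both q and ¬q.
                  branch 1.1.1.2.2 (add ¬r):
                    × closes — contains both r and ¬r.
          branch 1.1.2 (add p):
            (s ↔ ¬r): β-rule — branch into s, ¬r  //  ¬s, ¬¬r.
              branch 1.1.2.1 (add s, ¬r):
                × closes — contains both s and ¬s.
              branch 1.1.2.2 (add ¬s, ¬¬r):
                ¬((q ∨ p) ∧ r): β-rule — branch into ¬(q ∨ p)  //  ¬r.
                  branch 1.1.2.2.1 (add ¬(q ∨ p)):
                    ¬(q ∨ p): α-rule — add ¬q, ¬p.
                    × closes — contains both p and ¬p.
                  branch 1.1.2.2.2 (add ¬r):
                    × closes — contains both r and ¬r.
      branch 1.2 (add ¬¬s):
        × closes — contains both s and ¬s.
  branch 2 (add ¬(s ↔ ¬r), ¬t):
    ¬(((q ∨ p) ∧ r) ∧ ¬s): β-rule — branch into ¬((q ∨ p) ∧ r)  //  ¬¬s.
      branch 2.1 (add ¬((q ∨ p) ∧ r)):
        (q ∨ p): β-rule — branch into q  //  p.
          branch 2.1.1 (add q):
            ¬(s ↔ ¬r): β-rule — branch into s, ¬¬r  //  ¬s, ¬r.
              branch 2.1.1.1 (add s, ¬¬r):
                × closes — contains both s and ¬s.
              branch 2.1.1.2 (add ¬s, ¬r):
                × closes — contains both r and ¬r.
          branch 2.1.2 (add p):
            ¬(s ↔ ¬r): β-rule — branch into s, ¬¬r  //  ¬s, ¬r.
              branch 2.1.2.1 (add s, ¬¬r):
                × closes — contains both s and ¬s.
              branch 2.1.2.2 (add ¬s, ¬r):
                × closes — contains both r and ¬r.
      branch 2.2 (add ¬¬s):
        × closes — contains both s and ¬s.
All 12 branches close.
Every branch closed, so the negation is unsatisfiable and the formula is valid.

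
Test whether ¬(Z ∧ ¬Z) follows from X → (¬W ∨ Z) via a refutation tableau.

Yes

Initial set: {(X → (¬W ∨ Z)); ¬¬(Z ∧ ¬Z)}.
¬¬(Z ∧ ¬Z): α-rule — add Z, ¬Z.
× closes — contains both Z and ¬Z.
All 1 branch closes.
Every branch closed, so the premises entail the conclusion.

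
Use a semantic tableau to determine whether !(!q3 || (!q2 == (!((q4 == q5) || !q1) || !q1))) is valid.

Not valid

Assume the negation and expand:
Initial set: {!!(!q3 || (!q2 == (!((q4 == q5) || !q1) || !q1)))}.
!!(!q3 || (!q2 == (!((q4 == q5) || !q1) || !q1))): β-rule — branch into !q3  //  (!q2 == (!((q4 == q5) || !q1) || !q1)).
  branch 1 (add !q3):
    ○ open, literals {q3=0}.
  branch 2 (add (!q2 == (!((q4 == q5) || !q1) || !q1))):
    (!q2 == (!((q4 == q5) || !q1) || !q1)): β-rule — branch into !q2, (!((q4 == q5) || !q1) || !q1)  //  !!q2, !(!((q4 == q5) || !q1) || !q1).
      branch 2.1 (add !q2, (!((q4 == q5) || !q1) || !q1)):
        (!((q4 == q5) || !q1) || !q1): β-rule — branch into !((q4 == q5) || !q1)  //  !q1.
          branch 2.1.1 (add !((q4 == q5) || !q1)):
            !((q4 == q5) || !q1): α-rule — add !(q4 == q5), !!q1.
            !(q4 == q5): β-rule — branch into q4, !q5  //  !q4, q5.
              branch 2.1.1.1 (add q4, !q5):
                ○ open, literals {q1=1, q2=0, q4=1, q5=0}.
              branch 2.1.1.2 (add !q4, q5):
                ○ open, literals {q1=1, q2=0, q4=0, q5=1}.
          branch 2.1.2 (add !q1):
            ○ open, literals {q1=0, q2=0}.
      branch 2.2 (add !!q2, !(!((q4 == q5) || !q1) || !q1)):
        !(!((q4 == q5) || !q1) || !q1): α-rule — add !!((q4 == q5) || !q1), !!q1.
        !!((q4 == q5) || !q1): β-rule — branch into (q4 == q5)  //  !q1.
          branch 2.2.1 (add (q4 == q5)):
            (q4 == q5): β-rule — branch into q4, q5  //  !q4, !q5.
              branch 2.2.1.1 (add q4, q5):
                ○ open, literals {q1=1, q2=1, q4=1, q5=1}.
              branch 2.2.1.2 (add !q4, !q5):
                ○ open, literals {q1=1, q2=1, q4=0, q5=0}.
          branch 2.2.2 (add !q1):
            × closes — contains both q1 and !q1.
1 branch closed, 6 open.
An open branch gives a countermodel: q3=0 (unmentioned atoms arbitrary); under it the original formula is false.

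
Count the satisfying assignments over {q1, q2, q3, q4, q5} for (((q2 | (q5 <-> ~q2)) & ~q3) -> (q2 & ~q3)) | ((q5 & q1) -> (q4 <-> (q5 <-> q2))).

Initial set: {((((q2 | (q5 <-> ~q2)) & ~q3) -> (q2 & ~q3)) | ((q5 & q1) -> (q4 <-> (q5 <-> q2))))}.
((((q2 | (q5 <-> ~q2)) & ~q3) -> (q2 & ~q3)) | ((q5 & q1) -> (q4 <-> (q5 <-> q2)))): β-rule — branch into (((q2 | (q5 <-> ~q2)) & ~q3) -> (q2 & ~q3))  //  ((q5 & q1) -> (q4 <-> (q5 <-> q2))).
  branch 1 (add (((q2 | (q5 <-> ~q2)) & ~q3) -> (q2 & ~q3))):
    (((q2 | (q5 <-> ~q2)) & ~q3) -> (q2 & ~q3)): β-rule — branch into ~((q2 | (q5 <-> ~q2)) & ~q3)  //  (q2 & ~q3).
      branch 1.1 (add ~((q2 | (q5 <-> ~q2)) & ~q3)):
        ~((q2 | (q5 <-> ~q2)) & ~q3): β-rule — branch into ~(q2 | (q5 <-> ~q2))  //  ~~q3.
          branch 1.1.1 (add ~(q2 | (q5 <-> ~q2))):
            ~(q2 | (q5 <-> ~q2)): α-rule — add ~q2, ~(q5 <-> ~q2).
            ~(q5 <-> ~q2): β-rule — branch into q5, ~~q2  //  ~q5, ~q2.
              branch 1.1.1.1 (add q5, ~~q2):
                × closes — contains both q2 and ~q2.
              branch 1.1.1.2 (add ~q5, ~q2):
                ○ open, literals {q2=0, q5=0}.
          branch 1.1.2 (add ~~q3):
            ○ open, literals {q3=1}.
      branch 1.2 (add (q2 & ~q3)):
        (q2 & ~q3): α-rule — add q2, ~q3.
        ○ open, literals {q2=1, q3=0}.
  branch 2 (add ((q5 & q1) -> (q4 <-> (q5 <-> q2)))):
    ((q5 & q1) -> (q4 <-> (q5 <-> q2))): β-rule — branch into ~(q5 & q1)  //  (q4 <-> (q5 <-> q2)).
      branch 2.1 (add ~(q5 & q1)):
        ~(q5 & q1): β-rule — branch into ~q5  //  ~q1.
          branch 2.1.1 (add ~q5):
            ○ open, literals {q5=0}.
          branch 2.1.2 (add ~q1):
            ○ open, literals {q1=0}.
      branch 2.2 (add (q4 <-> (q5 <-> q2))):
        (q4 <-> (q5 <-> q2)): β-rule — branch into q4, (q5 <-> q2)  //  ~q4, ~(q5 <-> q2).
          branch 2.2.1 (add q4, (q5 <-> q2)):
            (q5 <-> q2): β-rule — branch into q5, q2  //  ~q5, ~q2.
              branch 2.2.1.1 (add q5, q2):
                ○ open, literals {q2=1, q4=1, q5=1}.
              branch 2.2.1.2 (add ~q5, ~q2):
                ○ open, literals {q2=0, q4=1, q5=0}.
          branch 2.2.2 (add ~q4, ~(q5 <-> q2)):
            ~(q5 <-> q2): β-rule — branch into q5, ~q2  //  ~q5, q2.
              branch 2.2.2.1 (add q5, ~q2):
                ○ open, literals {q2=0, q4=0, q5=1}.
              branch 2.2.2.2 (add ~q5, q2):
                ○ open, literals {q2=1, q4=0, q5=0}.
1 branch closed, 9 open.
Each open branch fixes some atoms; the unmentioned ones are free. Counting distinct full assignments: branch {q2=0, q5=0} (q1, q3, q4) contributes 8 new; branch {q3=1} (q1, q2, q4, q5) contributes 12 new; branch {q2=1, q3=0} (q1, q4, q5) contributes 8 new; branch {q5=0} (q1, q2, q3, q4) contributes 0 new; branch {q1=0} (q2, q3, q4, q5) contributes 2 new; branch {q2=1, q4=1, q5=1} (q1, q3) contributes 0 new; branch {q2=0, q4=1, q5=0} (q1, q3) contributes 0 new; branch {q2=0, q4=0, q5=1} (q1, q3) contributes 1 new; branch {q2=1, q4=0, q5=0} (q1, q3) contributes 0 new. Total: 31.

31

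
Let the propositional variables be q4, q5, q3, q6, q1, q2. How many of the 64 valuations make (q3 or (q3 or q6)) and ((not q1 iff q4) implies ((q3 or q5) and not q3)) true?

Initial set: {((q3 or (q3 or q6)) and ((not q1 iff q4) implies ((q3 or q5) and not q3)))}.
((q3 or (q3 or q6)) and ((not q1 iff q4) implies ((q3 or q5) and not q3))): α-rule — add (q3 or (q3 or q6)), ((not q1 iff q4) implies ((q3 or q5) and not q3)).
(q3 or (q3 or q6)): β-rule — branch into q3  //  (q3 or q6).
  branch 1 (add q3):
    ((not q1 iff q4) implies ((q3 or q5) and not q3)): β-rule — branch into not (not q1 iff q4)  //  ((q3 or q5) and not q3).
      branch 1.1 (add not (not q1 iff q4)):
        not (not q1 iff q4): β-rule — branch into not q1, not q4  //  not not q1, q4.
          branch 1.1.1 (add not q1, not q4):
            ○ open, literals {q1=false, q3=true, q4=false}.
          branch 1.1.2 (add not not q1, q4):
            ○ open, literals {q1=true, q3=true, q4=true}.
      branch 1.2 (add ((q3 or q5) and not q3)):
        ((q3 or q5) and not q3): α-rule — add (q3 or q5), not q3.
        × closes — contains both q3 and not q3.
  branch 2 (add (q3 or q6)):
    ((not q1 iff q4) implies ((q3 or q5) and not q3)): β-rule — branch into not (not q1 iff q4)  //  ((q3 or q5) and not q3).
      branch 2.1 (add not (not q1 iff q4)):
        (q3 or q6): β-rule — branch into q3  //  q6.
          branch 2.1.1 (add q3):
            not (not q1 iff q4): β-rule — branch into not q1, not q4  //  not not q1, q4.
              branch 2.1.1.1 (add not q1, not q4):
                ○ open, literals {q1=false, q3=true, q4=false}.
              branch 2.1.1.2 (add not not q1, q4):
                ○ open, literals {q1=true, q3=true, q4=true}.
          branch 2.1.2 (add q6):
            not (not q1 iff q4): β-rule — branch into not q1, not q4  //  not not q1, q4.
              branch 2.1.2.1 (add not q1, not q4):
                ○ open, literals {q1=false, q4=false, q6=true}.
              branch 2.1.2.2 (add not not q1, q4):
                ○ open, literals {q1=true, q4=true, q6=true}.
      branch 2.2 (add ((q3 or q5) and not q3)):
        ((q3 or q5) and not q3): α-rule — add (q3 or q5), not q3.
        (q3 or q6): β-rule — branch into q3  //  q6.
          branch 2.2.1 (add q3):
            × closes — contains both q3 and not q3.
          branch 2.2.2 (add q6):
            (q3 or q5): β-rule — branch into q3  //  q5.
              branch 2.2.2.1 (add q3):
                × closes — contains both q3 and not q3.
              branch 2.2.2.2 (add q5):
                ○ open, literals {q3=false, q5=true, q6=true}.
3 branches closed, 7 open.
Each open branch fixes some atoms; the unmentioned ones are free. Counting distinct full assignments: branch {q1=false, q3=true, q4=false} (q5, q6, q2) contributes 8 new; branch {q1=true, q3=true, q4=true} (q5, q6, q2) contributes 8 new; branch {q1=false, q3=true, q4=false} (q5, q6, q2) contributes 0 new; branch {q1=true, q3=true, q4=true} (q5, q6, q2) contributes 0 new; branch {q1=false, q4=false, q6=true} (q5, q3, q2) contributes 4 new; branch {q1=true, q4=true, q6=true} (q5, q3, q2) contributes 4 new; branch {q3=false, q5=true, q6=true} (q4, q1, q2) contributes 4 new. Total: 28.

28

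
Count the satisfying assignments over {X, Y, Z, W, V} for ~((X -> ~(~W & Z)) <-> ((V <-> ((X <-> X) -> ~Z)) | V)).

Initial set: {T ~((X -> ~(~W & Z)) <-> ((V <-> ((X <-> X) -> ~Z)) | V))}.
T ~((X -> ~(~W & Z)) <-> ((V <-> ((X <-> X) -> ~Z)) | V)): β-rule — branch into T (X -> ~(~W & Z)), F ((V <-> ((X <-> X) -> ~Z)) | V)  //  F (X -> ~(~W & Z)), T ((V <-> ((X <-> X) -> ~Z)) | V).
  branch 1 (add T (X -> ~(~W & Z)), F ((V <-> ((X <-> X) -> ~Z)) | V)):
    F ((V <-> ((X <-> X) -> ~Z)) | V): α-rule — add F (V <-> ((X <-> X) -> ~Z)), F V.
    T (X -> ~(~W & Z)): β-rule — branch into F X  //  T ~(~W & Z).
      branch 1.1 (add F X):
        F (V <-> ((X <-> X) -> ~Z)): β-rule — branch into T V, F ((X <-> X) -> ~Z)  //  F V, T ((X <-> X) -> ~Z).
          branch 1.1.1 (add T V, F ((X <-> X) -> ~Z)):
            × closes — contains both V and ~V.
          branch 1.1.2 (add F V, T ((X <-> X) -> ~Z)):
            T ((X <-> X) -> ~Z): β-rule — branch into F (X <-> X)  //  T ~Z.
              branch 1.1.2.1 (add F (X <-> X)):
                F (X <-> X): β-rule — branch into T X, F X  //  F X, T X.
                  branch 1.1.2.1.1 (add T X, F X):
                    × closes — contains both X and ~X.
                  branch 1.1.2.1.2 (add F X, T X):
                    × closes — contains both X and ~X.
              branch 1.1.2.2 (add T ~Z):
                ○ open, literals {V=0, X=0, Z=0}.
      branch 1.2 (add T ~(~W & Z)):
        F (V <-> ((X <-> X) -> ~Z)): β-rule — branch into T V, F ((X <-> X) -> ~Z)  //  F V, T ((X <-> X) -> ~Z).
          branch 1.2.1 (add T V, F ((X <-> X) -> ~Z)):
            × closes — contains both V and ~V.
          branch 1.2.2 (add F V, T ((X <-> X) -> ~Z)):
            T ~(~W & Z): β-rule — branch into F ~W  //  F Z.
              branch 1.2.2.1 (add F ~W):
                T ((X <-> X) -> ~Z): β-rule — branch into F (X <-> X)  //  T ~Z.
                  branch 1.2.2.1.1 (add F (X <-> X)):
                    F (X <-> X): β-rule — branch into T X, F X  //  F X, T X.
                      branch 1.2.2.1.1.1 (add T X, F X):
                        × closes — contains both X and ~X.
                      branch 1.2.2.1.1.2 (add F X, T X):
                        × closes — contains both X and ~X.
                  branch 1.2.2.1.2 (add T ~Z):
                    ○ open, literals {V=0, W=1, Z=0}.
              branch 1.2.2.2 (add F Z):
                T ((X <-> X) -> ~Z): β-rule — branch into F (X <-> X)  //  T ~Z.
                  branch 1.2.2.2.1 (add F (X <-> X)):
                    F (X <-> X): β-rule — branch into T X, F X  //  F X, T X.
                      branch 1.2.2.2.1.1 (add T X, F X):
                        × closes — contains both X and ~X.
                      branch 1.2.2.2.1.2 (add F X, T X):
                        × closes — contains both X and ~X.
                  branch 1.2.2.2.2 (add T ~Z):
                    ○ open, literals {V=0, Z=0}.
  branch 2 (add F (X -> ~(~W & Z)), T ((V <-> ((X <-> X) -> ~Z)) | V)):
    F (X -> ~(~W & Z)): α-rule — add T X, F ~(~W & Z).
    F ~(~W & Z): α-rule — add T ~W, T Z.
    T ((V <-> ((X <-> X) -> ~Z)) | V): β-rule — branch into T (V <-> ((X <-> X) -> ~Z))  //  T V.
      branch 2.1 (add T (V <-> ((X <-> X) -> ~Z))):
        T (V <-> ((X <-> X) -> ~Z)): β-rule — branch into T V, T ((X <-> X) -> ~Z)  //  F V, F ((X <-> X) -> ~Z).
          branch 2.1.1 (add T V, T ((X <-> X) -> ~Z)):
            T ((X <-> X) -> ~Z): β-rule — branch into F (X <-> X)  //  T ~Z.
              branch 2.1.1.1 (add F (X <-> X)):
                F (X <-> X): β-rule — branch into T X, F X  //  F X, T X.
                  branch 2.1.1.1.1 (add T X, F X):
                    × closes — contains both X and ~X.
                  branch 2.1.1.1.2 (add F X, T X):
                    × closes — contains both X and ~X.
              branch 2.1.1.2 (add T ~Z):
                × closes — contains both Z and ~Z.
          branch 2.1.2 (add F V, F ((X <-> X) -> ~Z)):
            F ((X <-> X) -> ~Z): α-rule — add T (X <-> X), F ~Z.
            T (X <-> X): β-rule — branch into T X, T X  //  F X, F X.
              branch 2.1.2.1 (add T X, T X):
                ○ open, literals {V=0, W=0, X=1, Z=1}.
              branch 2.1.2.2 (add F X, F X):
                × closes — contains both X and ~X.
      branch 2.2 (add T V):
        ○ open, literals {V=1, W=0, X=1, Z=1}.
12 branches closed, 5 open.
Each open branch fixes some atoms; the unmentioned ones are free. Counting distinct full assignments: branch {V=0, X=0, Z=0} (Y, W) contributes 4 new; branch {V=0, W=1, Z=0} (X, Y) contributes 2 new; branch {V=0, Z=0} (X, Y, W) contributes 2 new; branch {V=0, W=0, X=1, Z=1} (Y) contributes 2 new; branch {V=1, W=0, X=1, Z=1} (Y) contributes 2 new. Total: 12.

12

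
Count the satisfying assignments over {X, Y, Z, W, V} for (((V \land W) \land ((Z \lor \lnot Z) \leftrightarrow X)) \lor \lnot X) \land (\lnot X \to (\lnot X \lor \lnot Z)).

20

Initial set: {((((V \land W) \land ((Z \lor \lnot Z) \leftrightarrow X)) \lor \lnot X) \land (\lnot X \to (\lnot X \lor \lnot Z)))}.
((((V \land W) \land ((Z \lor \lnot Z) \leftrightarrow X)) \lor \lnot X) \land (\lnot X \to (\lnot X \lor \lnot Z))): α-rule — add (((V \land W) \land ((Z \lor \lnot Z) \leftrightarrow X)) \lor \lnot X), (\lnot X \to (\lnot X \lor \lnot Z)).
(((V \land W) \land ((Z \lor \lnot Z) \leftrightarrow X)) \lor \lnot X): β-rule — branch into ((V \land W) \land ((Z \lor \lnot Z) \leftrightarrow X))  //  \lnot X.
  branch 1 (add ((V \land W) \land ((Z \lor \lnot Z) \leftrightarrow X))):
    ((V \land W) \land ((Z \lor \lnot Z) \leftrightarrow X)): α-rule — add (V \land W), ((Z \lor \lnot Z) \leftrightarrow X).
    (V \land W): α-rule — add V, W.
    (\lnot X \to (\lnot X \lor \lnot Z)): β-rule — branch into \lnot \lnot X  //  (\lnot X \lor \lnot Z).
      branch 1.1 (add \lnot \lnot X):
        ((Z \lor \lnot Z) \leftrightarrow X): β-rule — branch into (Z \lor \lnot Z), X  //  \lnot (Z \lor \lnot Z), \lnot X.
          branch 1.1.1 (add (Z \lor \lnot Z), X):
            (Z \lor \lnot Z): β-rule — branch into Z  //  \lnot Z.
              branch 1.1.1.1 (add Z):
                ○ open, literals {V=T, W=T, X=T, Z=T}.
              branch 1.1.1.2 (add \lnot Z):
                ○ open, literals {V=T, W=T, X=T, Z=F}.
          branch 1.1.2 (add \lnot (Z \lor \lnot Z), \lnot X):
            × closes — contains both X and \lnot X.
      branch 1.2 (add (\lnot X \lor \lnot Z)):
        ((Z \lor \lnot Z) \leftrightarrow X): β-rule — branch into (Z \lor \lnot Z), X  //  \lnot (Z \lor \lnot Z), \lnot X.
          branch 1.2.1 (add (Z \lor \lnot Z), X):
            (\lnot X \lor \lnot Z): β-rule — branch into \lnot X  //  \lnot Z.
              branch 1.2.1.1 (add \lnot X):
                × closes — contains both X and \lnot X.
              branch 1.2.1.2 (add \lnot Z):
                (Z \lor \lnot Z): β-rule — branch into Z  //  \lnot Z.
                  branch 1.2.1.2.1 (add Z):
                    × closes — contains both Z and \lnot Z.
                  branch 1.2.1.2.2 (add \lnot Z):
                    ○ open, literals {V=T, W=T, X=T, Z=F}.
          branch 1.2.2 (add \lnot (Z \lor \lnot Z), \lnot X):
            \lnot (Z \lor \lnot Z): α-rule — add \lnot Z, \lnot \lnot Z.
            × closes — contains both Z and \lnot Z.
  branch 2 (add \lnot X):
    (\lnot X \to (\lnot X \lor \lnot Z)): β-rule — branch into \lnot \lnot X  //  (\lnot X \lor \lnot Z).
      branch 2.1 (add \lnot \lnot X):
        × closes — contains both X and \lnot X.
      branch 2.2 (add (\lnot X \lor \lnot Z)):
        (\lnot X \lor \lnot Z): β-rule — branch into \lnot X  //  \lnot Z.
          branch 2.2.1 (add \lnot X):
            ○ open, literals {X=F}.
          branch 2.2.2 (add \lnot Z):
            ○ open, literals {X=F, Z=F}.
5 branches closed, 5 open.
Each open branch fixes some atoms; the unmentioned ones are free. Counting distinct full assignments: branch {V=T, W=T, X=T, Z=T} (Y) contributes 2 new; branch {V=T, W=T, X=T, Z=F} (Y) contributes 2 new; branch {V=T, W=T, X=T, Z=F} (Y) contributes 0 new; branch {X=F} (Y, Z, W, V) contributes 16 new; branch {X=F, Z=F} (Y, W, V) contributes 0 new. Total: 20.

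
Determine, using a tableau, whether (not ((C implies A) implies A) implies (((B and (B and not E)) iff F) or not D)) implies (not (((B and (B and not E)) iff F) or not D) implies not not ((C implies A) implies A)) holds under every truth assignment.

Assume the negation and expand:
Initial set: {not ((not ((C implies A) implies A) implies (((B and (B and not E)) iff F) or not D)) implies (not (((B and (B and not E)) iff F) or not D) implies not not ((C implies A) implies A)))}.
not ((not ((C implies A) implies A) implies (((B and (B and not E)) iff F) or not D)) implies (not (((B and (B and not E)) iff F) or not D) implies not not ((C implies A) implies A))): α-rule — add (not ((C implies A) implies A) implies (((B and (B and not E)) iff F) or not D)), not (not (((B and (B and not E)) iff F) or not D) implies not not ((C implies A) implies A)).
not (not (((B and (B and not E)) iff F) or not D) implies not not ((C implies A) implies A)): α-rule — add not (((B and (B and not E)) iff F) or not D), not not not ((C implies A) implies A).
not (((B and (B and not E)) iff F) or not D): α-rule — add not ((B and (B and not E)) iff F), not not D.
not not not ((C implies A) implies A): drop double negation, giving not ((C implies A) implies A).
not ((C implies A) implies A): α-rule — add (C implies A), not A.
(not ((C implies A) implies A) implies (((B and (B and not E)) iff F) or not D)): β-rule — branch into not not ((C implies A) implies A)  //  (((B and (B and not E)) iff F) or not D).
  branch 1 (add not not ((C implies A) implies A)):
    not ((B and (B and not E)) iff F): β-rule — branch into (B and (B and not E)), not F  //  not (B and (B and not E)), F.
      branch 1.1 (add (B and (B and not E)), not F):
        (B and (B and not E)): α-rule — add B, (B and not E).
        (B and not E): α-rule — add B, not E.
        (C implies A): β-rule — branch into not C  //  A.
          branch 1.1.1 (add not C):
            not not ((C implies A) implies A): β-rule — branch into not (C implies A)  //  A.
              branch 1.1.1.1 (add not (C implies A)):
                not (C implies A): α-rule — add C, not A.
                × closes — contains both C and not C.
              branch 1.1.1.2 (add A):
                × closes — contains both A and not A.
          branch 1.1.2 (add A):
            × closes — contains both A and not A.
      branch 1.2 (add not (B and (B and not E)), F):
        (C implies A): β-rule — branch into not C  //  A.
          branch 1.2.1 (add not C):
            not not ((C implies A) implies A): β-rule — branch into not (C implies A)  //  A.
              branch 1.2.1.1 (add not (C implies A)):
                not (C implies A): α-rule — add C, not A.
                × closes — contains both C and not C.
              branch 1.2.1.2 (add A):
                × closes — contains both A and not A.
          branch 1.2.2 (add A):
            × closes — contains both A and not A.
  branch 2 (add (((B and (B and not E)) iff F) or not D)):
    not ((B and (B and not E)) iff F): β-rule — branch into (B and (B and not E)), not F  //  not (B and (B and not E)), F.
      branch 2.1 (add (B and (B and not E)), not F):
        (B and (B and not E)): α-rule — add B, (B and not E).
        (B and not E): α-rule — add B, not E.
        (C implies A): β-rule — branch into not C  //  A.
          branch 2.1.1 (add not C):
            (((B and (B and not E)) iff F) or not D): β-rule — branch into ((B and (B and not E)) iff F)  //  not D.
              branch 2.1.1.1 (add ((B and (B and not E)) iff F)):
                ((B and (B and not E)) iff F): β-rule — branch into (B and (B and not E)), F  //  not (B and (B and not E)), not F.
                  branch 2.1.1.1.1 (add (B and (B and not E)), F):
                    × closes — contains both F and not F.
                  branch 2.1.1.1.2 (add not (B and (B and not E)), not F):
                    not (B and (B and not E)): β-rule — branch into not B  //  not (B and not E).
                      branch 2.1.1.1.2.1 (add not B):
                        × closes — contains both B and not B.
                      branch 2.1.1.1.2.2 (add not (B and not E)):
                        not (B and not E): β-rule — branch into not B  //  not not E.
                          branch 2.1.1.1.2.2.1 (add not B):
                            × closes — contains both B and not B.
                          branch 2.1.1.1.2.2.2 (add not not E):
                            × closes — contains both E and not E.
              branch 2.1.1.2 (add not D):
                × closes — contains both D and not D.
          branch 2.1.2 (add A):
            × closes — contains both A and not A.
      branch 2.2 (add not (B and (B and not E)), F):
        (C implies A): β-rule — branch into not C  //  A.
          branch 2.2.1 (add not C):
            (((B and (B and not E)) iff F) or not D): β-rule — branch into ((B and (B and not E)) iff F)  //  not D.
              branch 2.2.1.1 (add ((B and (B and not E)) iff F)):
                not (B and (B and not E)): β-rule — branch into not B  //  not (B and not E).
                  branch 2.2.1.1.1 (add not B):
                    ((B and (B and not E)) iff F): β-rule — branch into (B and (B and not E)), F  //  not (B and (B and not E)), not F.
                      branch 2.2.1.1.1.1 (add (B and (B and not E)), F):
                        (B and (B and not E)): α-rule — add B, (B and not E).
                        × closes — contains both B and not B.
                      branch 2.2.1.1.1.2 (add not (B and (B and not E)), not F):
                        × closes — contains both F and not F.
                  branch 2.2.1.1.2 (add not (B and not E)):
                    ((B and (B and not E)) iff F): β-rule — branch into (B and (B and not E)), F  //  not (B and (B and not E)), not F.
                      branch 2.2.1.1.2.1 (add (B and (B and not E)), F):
                        (B and (B and not E)): α-rule — add B, (B and not E).
                        (B and not E): α-rule — add B, not E.
                        not (B and not E): β-rule — branch into not B  //  not not E.
                          branch 2.2.1.1.2.1.1 (add not B):
                            × closes — contains both B and not B.
                          branch 2.2.1.1.2.1.2 (add not not E):
                            × closes — contains both E and not E.
                      branch 2.2.1.1.2.2 (add not (B and (B and not E)), not F):
                        × closes — contains both F and not F.
              branch 2.2.1.2 (add not D):
                × closes — contains both D and not D.
          branch 2.2.2 (add A):
            × closes — contains both A and not A.
All 19 branches close.
Every branch closed, so the negation is unsatisfiable and the formula is valid.

Valid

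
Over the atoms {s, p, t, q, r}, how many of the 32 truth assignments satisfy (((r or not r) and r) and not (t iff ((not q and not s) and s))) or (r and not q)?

12

Initial set: {((((r or not r) and r) and not (t iff ((not q and not s) and s))) or (r and not q))}.
((((r or not r) and r) and not (t iff ((not q and not s) and s))) or (r and not q)): β-rule — branch into (((r or not r) and r) and not (t iff ((not q and not s) and s)))  //  (r and not q).
  branch 1 (add (((r or not r) and r) and not (t iff ((not q and not s) and s)))):
    (((r or not r) and r) and not (t iff ((not q and not s) and s))): α-rule — add ((r or not r) and r), not (t iff ((not q and not s) and s)).
    ((r or not r) and r): α-rule — add (r or not r), r.
    not (t iff ((not q and not s) and s)): β-rule — branch into t, not ((not q and not s) and s)  //  not t, ((not q and not s) and s).
      branch 1.1 (add t, not ((not q and not s) and s)):
        (r or not r): β-rule — branch into r  //  not r.
          branch 1.1.1 (add r):
            not ((not q and not s) and s): β-rule — branch into not (not q and not s)  //  not s.
              branch 1.1.1.1 (add not (not q and not s)):
                not (not q and not s): β-rule — branch into not not q  //  not not s.
                  branch 1.1.1.1.1 (add not not q):
                    ○ open, literals {q=1, r=1, t=1}.
                  branch 1.1.1.1.2 (add not not s):
                    ○ open, literals {r=1, s=1, t=1}.
              branch 1.1.1.2 (add not s):
                ○ open, literals {r=1, s=0, t=1}.
          branch 1.1.2 (add not r):
            × closes — contains both r and not r.
      branch 1.2 (add not t, ((not q and not s) and s)):
        ((not q and not s) and s): α-rule — add (not q and not s), s.
        (not q and not s): α-rule — add not q, not s.
        × closes — contains both s and not s.
  branch 2 (add (r and not q)):
    (r and not q): α-rule — add r, not q.
    ○ open, literals {q=0, r=1}.
2 branches closed, 4 open.
Each open branch fixes some atoms; the unmentioned ones are free. Counting distinct full assignments: branch {q=1, r=1, t=1} (s, p) contributes 4 new; branch {r=1, s=1, t=1} (p, q) contributes 2 new; branch {r=1, s=0, t=1} (p, q) contributes 2 new; branch {q=0, r=1} (s, p, t) contributes 4 new. Total: 12.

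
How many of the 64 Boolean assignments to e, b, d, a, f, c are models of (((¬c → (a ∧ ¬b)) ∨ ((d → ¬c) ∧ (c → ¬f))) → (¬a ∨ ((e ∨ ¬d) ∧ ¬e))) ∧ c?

Initial set: {((((¬c → (a ∧ ¬b)) ∨ ((d → ¬c) ∧ (c → ¬f))) → (¬a ∨ ((e ∨ ¬d) ∧ ¬e))) ∧ c)}.
((((¬c → (a ∧ ¬b)) ∨ ((d → ¬c) ∧ (c → ¬f))) → (¬a ∨ ((e ∨ ¬d) ∧ ¬e))) ∧ c): α-rule — add (((¬c → (a ∧ ¬b)) ∨ ((d → ¬c) ∧ (c → ¬f))) → (¬a ∨ ((e ∨ ¬d) ∧ ¬e))), c.
(((¬c → (a ∧ ¬b)) ∨ ((d → ¬c) ∧ (c → ¬f))) → (¬a ∨ ((e ∨ ¬d) ∧ ¬e))): β-rule — branch into ¬((¬c → (a ∧ ¬b)) ∨ ((d → ¬c) ∧ (c → ¬f)))  //  (¬a ∨ ((e ∨ ¬d) ∧ ¬e)).
  branch 1 (add ¬((¬c → (a ∧ ¬b)) ∨ ((d → ¬c) ∧ (c → ¬f)))):
    ¬((¬c → (a ∧ ¬b)) ∨ ((d → ¬c) ∧ (c → ¬f))): α-rule — add ¬(¬c → (a ∧ ¬b)), ¬((d → ¬c) ∧ (c → ¬f)).
    ¬(¬c → (a ∧ ¬b)): α-rule — add ¬c, ¬(a ∧ ¬b).
    × closes — contains both c and ¬c.
  branch 2 (add (¬a ∨ ((e ∨ ¬d) ∧ ¬e))):
    (¬a ∨ ((e ∨ ¬d) ∧ ¬e)): β-rule — branch into ¬a  //  ((e ∨ ¬d) ∧ ¬e).
      branch 2.1 (add ¬a):
        ○ open, literals {a=false, c=true}.
      branch 2.2 (add ((e ∨ ¬d) ∧ ¬e)):
        ((e ∨ ¬d) ∧ ¬e): α-rule — add (e ∨ ¬d), ¬e.
        (e ∨ ¬d): β-rule — branch into e  //  ¬d.
          branch 2.2.1 (add e):
            × closes — contains both e and ¬e.
          branch 2.2.2 (add ¬d):
            ○ open, literals {c=true, d=false, e=false}.
2 branches closed, 2 open.
Each open branch fixes some atoms; the unmentioned ones are free. Counting distinct full assignments: branch {a=false, c=true} (e, b, d, f) contributes 16 new; branch {c=true, d=false, e=false} (b, a, f) contributes 4 new. Total: 20.

20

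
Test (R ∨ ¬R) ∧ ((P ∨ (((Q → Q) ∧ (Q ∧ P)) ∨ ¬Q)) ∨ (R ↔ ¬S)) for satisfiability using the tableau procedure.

Initial set: {((R ∨ ¬R) ∧ ((P ∨ (((Q → Q) ∧ (Q ∧ P)) ∨ ¬Q)) ∨ (R ↔ ¬S)))}.
((R ∨ ¬R) ∧ ((P ∨ (((Q → Q) ∧ (Q ∧ P)) ∨ ¬Q)) ∨ (R ↔ ¬S))): α-rule — add (R ∨ ¬R), ((P ∨ (((Q → Q) ∧ (Q ∧ P)) ∨ ¬Q)) ∨ (R ↔ ¬S)).
(R ∨ ¬R): β-rule — branch into R  //  ¬R.
  branch 1 (add R):
    ((P ∨ (((Q → Q) ∧ (Q ∧ P)) ∨ ¬Q)) ∨ (R ↔ ¬S)): β-rule — branch into (P ∨ (((Q → Q) ∧ (Q ∧ P)) ∨ ¬Q))  //  (R ↔ ¬S).
      branch 1.1 (add (P ∨ (((Q → Q) ∧ (Q ∧ P)) ∨ ¬Q))):
        (P ∨ (((Q → Q) ∧ (Q ∧ P)) ∨ ¬Q)): β-rule — branch into P  //  (((Q → Q) ∧ (Q ∧ P)) ∨ ¬Q).
          branch 1.1.1 (add P):
            ○ open, literals {P=1, R=1}.
          branch 1.1.2 (add (((Q → Q) ∧ (Q ∧ P)) ∨ ¬Q)):
            (((Q → Q) ∧ (Q ∧ P)) ∨ ¬Q): β-rule — branch into ((Q → Q) ∧ (Q ∧ P))  //  ¬Q.
              branch 1.1.2.1 (add ((Q → Q) ∧ (Q ∧ P))):
                ((Q → Q) ∧ (Q ∧ P)): α-rule — add (Q → Q), (Q ∧ P).
                (Q ∧ P): α-rule — add Q, P.
                (Q → Q): β-rule — branch into ¬Q  //  Q.
                  branch 1.1.2.1.1 (add ¬Q):
                    × closes — contains both Q and ¬Q.
                  branch 1.1.2.1.2 (add Q):
                    ○ open, literals {P=1, Q=1, R=1}.
              branch 1.1.2.2 (add ¬Q):
                ○ open, literals {Q=0, R=1}.
      branch 1.2 (add (R ↔ ¬S)):
        (R ↔ ¬S): β-rule — branch into R, ¬S  //  ¬R, ¬¬S.
          branch 1.2.1 (add R, ¬S):
            ○ open, literals {R=1, S=0}.
          branch 1.2.2 (add ¬R, ¬¬S):
            × closes — contains both R and ¬R.
  branch 2 (add ¬R):
    ((P ∨ (((Q → Q) ∧ (Q ∧ P)) ∨ ¬Q)) ∨ (R ↔ ¬S)): β-rule — branch into (P ∨ (((Q → Q) ∧ (Q ∧ P)) ∨ ¬Q))  //  (R ↔ ¬S).
      branch 2.1 (add (P ∨ (((Q → Q) ∧ (Q ∧ P)) ∨ ¬Q))):
        (P ∨ (((Q → Q) ∧ (Q ∧ P)) ∨ ¬Q)): β-rule — branch into P  //  (((Q → Q) ∧ (Q ∧ P)) ∨ ¬Q).
          branch 2.1.1 (add P):
            ○ open, literals {P=1, R=0}.
          branch 2.1.2 (add (((Q → Q) ∧ (Q ∧ P)) ∨ ¬Q)):
            (((Q → Q) ∧ (Q ∧ P)) ∨ ¬Q): β-rule — branch into ((Q → Q) ∧ (Q ∧ P))  //  ¬Q.
              branch 2.1.2.1 (add ((Q → Q) ∧ (Q ∧ P))):
                ((Q → Q) ∧ (Q ∧ P)): α-rule — add (Q → Q), (Q ∧ P).
                (Q ∧ P): α-rule — add Q, P.
                (Q → Q): β-rule — branch into ¬Q  //  Q.
                  branch 2.1.2.1.1 (add ¬Q):
                    × closes — contains both Q and ¬Q.
                  branch 2.1.2.1.2 (add Q):
                    ○ open, literals {P=1, Q=1, R=0}.
              branch 2.1.2.2 (add ¬Q):
                ○ open, literals {Q=0, R=0}.
      branch 2.2 (add (R ↔ ¬S)):
        (R ↔ ¬S): β-rule — branch into R, ¬S  //  ¬R, ¬¬S.
          branch 2.2.1 (add R, ¬S):
            × closes — contains both R and ¬R.
          branch 2.2.2 (add ¬R, ¬¬S):
            ○ open, literals {R=0, S=1}.
4 branches closed, 8 open.
An open branch gives a satisfying assignment: P=1, R=1.

Satisfiable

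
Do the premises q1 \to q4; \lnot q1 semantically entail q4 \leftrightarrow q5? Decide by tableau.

Initial set: {(q1 \to q4); \lnot q1; \lnot (q4 \leftrightarrow q5)}.
(q1 \to q4): β-rule — branch into \lnot q1  //  q4.
  branch 1 (add \lnot q1):
    \lnot (q4 \leftrightarrow q5): β-rule — branch into q4, \lnot q5  //  \lnot q4, q5.
      branch 1.1 (add q4, \lnot q5):
        ○ open, literals {q1=false, q4=true, q5=false}.
      branch 1.2 (add \lnot q4, q5):
        ○ open, literals {q1=false, q4=false, q5=true}.
  branch 2 (add q4):
    \lnot (q4 \leftrightarrow q5): β-rule — branch into q4, \lnot q5  //  \lnot q4, q5.
      branch 2.1 (add q4, \lnot q5):
        ○ open, literals {q1=false, q4=true, q5=false}.
      branch 2.2 (add \lnot q4, q5):
        × closes — contains both q4 and \lnot q4.
1 branch closed, 3 open.
An open branch gives a countermodel: q1=false, q4=true, q5=false (unmentioned atoms arbitrary); the premises hold there but the conclusion fails.

No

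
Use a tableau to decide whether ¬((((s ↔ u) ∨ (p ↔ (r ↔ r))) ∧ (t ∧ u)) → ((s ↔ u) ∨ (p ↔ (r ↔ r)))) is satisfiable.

Initial set: {¬((((s ↔ u) ∨ (p ↔ (r ↔ r))) ∧ (t ∧ u)) → ((s ↔ u) ∨ (p ↔ (r ↔ r))))}.
¬((((s ↔ u) ∨ (p ↔ (r ↔ r))) ∧ (t ∧ u)) → ((s ↔ u) ∨ (p ↔ (r ↔ r)))): α-rule — add (((s ↔ u) ∨ (p ↔ (r ↔ r))) ∧ (t ∧ u)), ¬((s ↔ u) ∨ (p ↔ (r ↔ r))).
(((s ↔ u) ∨ (p ↔ (r ↔ r))) ∧ (t ∧ u)): α-rule — add ((s ↔ u) ∨ (p ↔ (r ↔ r))), (t ∧ u).
¬((s ↔ u) ∨ (p ↔ (r ↔ r))): α-rule — add ¬(s ↔ u), ¬(p ↔ (r ↔ r)).
(t ∧ u): α-rule — add t, u.
((s ↔ u) ∨ (p ↔ (r ↔ r))): β-rule — branch into (s ↔ u)  //  (p ↔ (r ↔ r)).
  branch 1 (add (s ↔ u)):
    ¬(s ↔ u): β-rule — branch into s, ¬u  //  ¬s, u.
      branch 1.1 (add s, ¬u):
        × closes — contains both u and ¬u.
      branch 1.2 (add ¬s, u):
        ¬(p ↔ (r ↔ r)): β-rule — branch into p, ¬(r ↔ r)  //  ¬p, (r ↔ r).
          branch 1.2.1 (add p, ¬(r ↔ r)):
            (s ↔ u): β-rule — branch into s, u  //  ¬s, ¬u.
              branch 1.2.1.1 (add s, u):
                × closes — contains both s and ¬s.
              branch 1.2.1.2 (add ¬s, ¬u):
                × closes — contains both u and ¬u.
          branch 1.2.2 (add ¬p, (r ↔ r)):
            (s ↔ u): β-rule — branch into s, u  //  ¬s, ¬u.
              branch 1.2.2.1 (add s, u):
                × closes — contains both s and ¬s.
              branch 1.2.2.2 (add ¬s, ¬u):
                × closes — contains both u and ¬u.
  branch 2 (add (p ↔ (r ↔ r))):
    ¬(s ↔ u): β-rule — branch into s, ¬u  //  ¬s, u.
      branch 2.1 (add s, ¬u):
        × closes — contains both u and ¬u.
      branch 2.2 (add ¬s, u):
        ¬(p ↔ (r ↔ r)): β-rule — branch into p, ¬(r ↔ r)  //  ¬p, (r ↔ r).
          branch 2.2.1 (add p, ¬(r ↔ r)):
            (p ↔ (r ↔ r)): β-rule — branch into p, (r ↔ r)  //  ¬p, ¬(r ↔ r).
              branch 2.2.1.1 (add p, (r ↔ r)):
                ¬(r ↔ r): β-rule — branch into r, ¬r  //  ¬r, r.
                  branch 2.2.1.1.1 (add r, ¬r):
                    × closes — contains both r and ¬r.
                  branch 2.2.1.1.2 (add ¬r, r):
                    × closes — contains both r and ¬r.
              branch 2.2.1.2 (add ¬p, ¬(r ↔ r)):
                × closes — contains both p and ¬p.
          branch 2.2.2 (add ¬p, (r ↔ r)):
            (p ↔ (r ↔ r)): β-rule — branch into p, (r ↔ r)  //  ¬p, ¬(r ↔ r).
              branch 2.2.2.1 (add p, (r ↔ r)):
                × closes — contains both p and ¬p.
              branch 2.2.2.2 (add ¬p, ¬(r ↔ r)):
                (r ↔ r): β-rule — branch into r, r  //  ¬r, ¬r.
                  branch 2.2.2.2.1 (add r, r):
                    ¬(r ↔ r): β-rule — branch into r, ¬r  //  ¬r, r.
                      branch 2.2.2.2.1.1 (add r, ¬r):
                        × closes — contains both r and ¬r.
                      branch 2.2.2.2.1.2 (add ¬r, r):
                        × closes — contains both r and ¬r.
                  branch 2.2.2.2.2 (add ¬r, ¬r):
                    ¬(r ↔ r): β-rule — branch into r, ¬r  //  ¬r, r.
                      branch 2.2.2.2.2.1 (add r, ¬r):
                        × closes — contains both r and ¬r.
                      branch 2.2.2.2.2.2 (add ¬r, r):
                        × closes — contains both r and ¬r.
All 14 branches close.
Every branch closed; the formula is unsatisfiable.

Unsatisfiable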